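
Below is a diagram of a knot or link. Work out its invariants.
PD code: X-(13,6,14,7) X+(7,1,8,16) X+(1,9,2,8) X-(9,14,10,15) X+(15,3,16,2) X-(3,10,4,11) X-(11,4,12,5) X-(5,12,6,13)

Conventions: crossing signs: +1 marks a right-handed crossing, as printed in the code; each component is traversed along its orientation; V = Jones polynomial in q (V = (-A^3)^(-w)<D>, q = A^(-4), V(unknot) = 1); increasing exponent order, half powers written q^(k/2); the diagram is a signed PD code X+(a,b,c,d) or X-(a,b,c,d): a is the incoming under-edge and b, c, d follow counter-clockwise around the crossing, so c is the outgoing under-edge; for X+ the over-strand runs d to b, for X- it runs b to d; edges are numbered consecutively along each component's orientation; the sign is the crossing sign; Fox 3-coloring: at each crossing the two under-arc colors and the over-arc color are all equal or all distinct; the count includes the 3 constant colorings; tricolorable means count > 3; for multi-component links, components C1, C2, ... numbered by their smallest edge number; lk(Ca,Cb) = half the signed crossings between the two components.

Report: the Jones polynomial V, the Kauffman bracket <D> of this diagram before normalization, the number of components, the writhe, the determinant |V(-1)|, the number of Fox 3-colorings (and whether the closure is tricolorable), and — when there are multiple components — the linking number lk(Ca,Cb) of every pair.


Jones polynomial: V(q) = -q^-6 + 2q^-5 - 3q^-4 + 4q^-3 - 4q^-2 + 4q^-1 - 2 + 2q - q^2
<D> = -A^-14 + 2A^-10 - 2A^-6 + 4A^-2 - 4A^2 + 4A^6 - 3A^10 + 2A^14 - A^18; writhe -2
components 1, writhe -2 (8 crossings)
3-colorings: 3 of 3^8, det 23 — not tricolorable
note: det 23 = |V(-1)|; not divisible by 3, so not tricolorable


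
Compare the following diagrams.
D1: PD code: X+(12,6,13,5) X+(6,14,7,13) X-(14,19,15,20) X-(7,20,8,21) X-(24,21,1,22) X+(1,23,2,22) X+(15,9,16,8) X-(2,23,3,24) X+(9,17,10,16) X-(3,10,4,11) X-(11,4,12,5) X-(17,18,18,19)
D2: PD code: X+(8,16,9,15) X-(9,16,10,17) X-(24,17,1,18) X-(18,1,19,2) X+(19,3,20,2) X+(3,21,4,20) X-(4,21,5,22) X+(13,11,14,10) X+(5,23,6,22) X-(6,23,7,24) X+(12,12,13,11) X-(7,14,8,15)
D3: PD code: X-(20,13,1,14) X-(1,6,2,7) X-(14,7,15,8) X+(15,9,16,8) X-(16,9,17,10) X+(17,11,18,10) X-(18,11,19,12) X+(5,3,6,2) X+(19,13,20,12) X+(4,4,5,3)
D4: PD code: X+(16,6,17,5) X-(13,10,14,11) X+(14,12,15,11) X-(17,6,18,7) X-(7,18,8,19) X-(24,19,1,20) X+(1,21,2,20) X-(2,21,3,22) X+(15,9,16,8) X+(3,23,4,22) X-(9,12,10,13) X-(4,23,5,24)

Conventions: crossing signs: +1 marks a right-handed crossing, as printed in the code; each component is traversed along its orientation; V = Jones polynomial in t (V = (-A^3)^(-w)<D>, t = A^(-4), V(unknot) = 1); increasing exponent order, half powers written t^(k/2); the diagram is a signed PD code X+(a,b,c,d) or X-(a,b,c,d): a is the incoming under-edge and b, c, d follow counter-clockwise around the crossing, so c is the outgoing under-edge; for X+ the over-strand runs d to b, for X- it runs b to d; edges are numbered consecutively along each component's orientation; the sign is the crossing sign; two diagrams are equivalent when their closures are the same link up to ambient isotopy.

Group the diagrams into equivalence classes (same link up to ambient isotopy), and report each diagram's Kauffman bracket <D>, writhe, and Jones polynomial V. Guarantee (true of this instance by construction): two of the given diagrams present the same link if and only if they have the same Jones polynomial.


classes: {D1, D2, D3, D4}
V(D1) = 1  [12 crossings, <D> = A^-6, w = -2]
V(D2) = 1  (w 0, c 12, <D> = 1)
D3 (bracket 1; 10 crossings at w = 0): V = 1
V(D4) = 1  (w -2, c 12, <D> = A^-6)
note: one V(t) for all 4 diagrams — one class (guaranteed)


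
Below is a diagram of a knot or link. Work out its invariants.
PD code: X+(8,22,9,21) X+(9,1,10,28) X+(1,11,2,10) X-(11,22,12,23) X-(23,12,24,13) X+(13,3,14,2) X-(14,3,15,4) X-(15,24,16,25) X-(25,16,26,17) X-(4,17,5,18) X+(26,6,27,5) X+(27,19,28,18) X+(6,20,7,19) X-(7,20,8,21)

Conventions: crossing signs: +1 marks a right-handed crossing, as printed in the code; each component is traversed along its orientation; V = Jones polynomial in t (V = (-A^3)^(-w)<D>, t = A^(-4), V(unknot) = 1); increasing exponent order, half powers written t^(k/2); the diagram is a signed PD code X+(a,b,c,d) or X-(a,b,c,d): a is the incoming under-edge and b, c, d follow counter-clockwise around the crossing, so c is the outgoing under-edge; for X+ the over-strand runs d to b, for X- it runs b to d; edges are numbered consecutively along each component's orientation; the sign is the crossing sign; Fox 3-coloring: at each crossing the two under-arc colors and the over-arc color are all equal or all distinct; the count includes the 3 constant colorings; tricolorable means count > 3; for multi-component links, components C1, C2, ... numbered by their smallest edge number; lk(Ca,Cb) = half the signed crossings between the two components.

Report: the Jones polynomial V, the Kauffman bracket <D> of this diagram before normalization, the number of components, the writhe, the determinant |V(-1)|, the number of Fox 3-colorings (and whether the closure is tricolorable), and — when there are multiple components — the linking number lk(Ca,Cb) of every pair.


V(t) = -t^-3 + t^-2 - t^-1 + 3 - t + t^2 - t^3
bracket: -A^-12 + A^-8 - A^-4 + 3 - A^4 + A^8 - A^12, w = 0
1 component, writhe 0, over 14 crossings
det 9, colorings 27 of 3^14 — tricolorable
observation: w = 0 shifts under R1 moves; the (-A^3)^(0) factor cancels that in V


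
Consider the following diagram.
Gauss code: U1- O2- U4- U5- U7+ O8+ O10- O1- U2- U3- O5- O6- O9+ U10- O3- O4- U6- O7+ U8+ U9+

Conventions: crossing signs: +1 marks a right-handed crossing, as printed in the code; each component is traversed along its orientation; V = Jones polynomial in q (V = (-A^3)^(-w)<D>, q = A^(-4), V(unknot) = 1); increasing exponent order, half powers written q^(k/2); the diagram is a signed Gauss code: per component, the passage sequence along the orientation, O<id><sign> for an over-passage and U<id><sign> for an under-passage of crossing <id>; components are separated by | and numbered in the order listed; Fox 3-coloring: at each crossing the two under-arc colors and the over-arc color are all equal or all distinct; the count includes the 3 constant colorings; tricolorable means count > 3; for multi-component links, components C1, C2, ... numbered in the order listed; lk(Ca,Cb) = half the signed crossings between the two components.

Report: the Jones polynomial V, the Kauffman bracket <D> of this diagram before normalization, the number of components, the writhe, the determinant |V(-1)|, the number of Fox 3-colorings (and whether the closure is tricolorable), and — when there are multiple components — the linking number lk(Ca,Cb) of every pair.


Jones polynomial: V(q) = -q^-6 + q^-5 - q^-4 + 2q^-3 - q^-2 + q^-1
<D> = A^-8 - A^-4 + 2 - A^4 + A^8 - A^12; writhe -4
components 1, writhe -4 (10 crossings)
3-colorings: 3 of 3^10, det 7 — not tricolorable
note: the span of V is 5, forcing >= 5 crossings in any diagram


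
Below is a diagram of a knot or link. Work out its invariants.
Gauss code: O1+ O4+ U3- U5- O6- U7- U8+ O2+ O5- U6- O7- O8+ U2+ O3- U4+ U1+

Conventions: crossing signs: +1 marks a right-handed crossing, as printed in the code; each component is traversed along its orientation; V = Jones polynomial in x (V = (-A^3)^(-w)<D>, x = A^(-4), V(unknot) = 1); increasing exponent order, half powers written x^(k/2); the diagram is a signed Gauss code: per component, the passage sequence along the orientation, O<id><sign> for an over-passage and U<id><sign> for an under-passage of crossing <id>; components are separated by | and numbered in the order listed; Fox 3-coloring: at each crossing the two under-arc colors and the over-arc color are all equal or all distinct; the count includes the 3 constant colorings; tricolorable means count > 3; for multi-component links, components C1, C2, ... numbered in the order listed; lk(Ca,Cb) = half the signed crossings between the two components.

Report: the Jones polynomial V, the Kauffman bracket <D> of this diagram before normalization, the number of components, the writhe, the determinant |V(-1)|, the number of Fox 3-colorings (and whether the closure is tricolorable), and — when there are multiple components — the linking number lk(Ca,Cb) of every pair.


V = 1
<D> = 1 (w = 0)
1 component over 8 crossings, w = 0
3 Fox colorings among 3^8, |V(-1)| = 1: not tricolorable
why: det 1 = |V(-1)|; not divisible by 3, so not tricolorable


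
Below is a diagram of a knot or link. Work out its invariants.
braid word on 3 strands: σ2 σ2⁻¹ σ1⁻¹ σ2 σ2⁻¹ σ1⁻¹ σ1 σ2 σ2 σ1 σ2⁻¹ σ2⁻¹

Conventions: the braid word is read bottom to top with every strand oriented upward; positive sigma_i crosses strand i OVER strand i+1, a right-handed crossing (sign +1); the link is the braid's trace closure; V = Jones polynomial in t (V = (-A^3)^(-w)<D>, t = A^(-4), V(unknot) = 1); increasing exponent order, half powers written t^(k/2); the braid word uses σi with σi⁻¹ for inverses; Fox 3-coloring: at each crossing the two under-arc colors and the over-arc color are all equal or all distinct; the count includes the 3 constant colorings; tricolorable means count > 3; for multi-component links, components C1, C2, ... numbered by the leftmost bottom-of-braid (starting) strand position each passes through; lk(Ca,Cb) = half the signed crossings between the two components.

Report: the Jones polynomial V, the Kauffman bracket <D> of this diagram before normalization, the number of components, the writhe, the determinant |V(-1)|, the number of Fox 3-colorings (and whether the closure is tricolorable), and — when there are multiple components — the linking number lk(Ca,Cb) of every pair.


Jones polynomial: V(t) = t^-2 + 2 + t^2
<D> = A^-8 + 2 + A^8; writhe 0
components 3, writhe 0 (12 crossings)
linking number lk(C1,C2) = 0
lk(C1,C3): +1
lk(C2,C3) = -1
3-colorings: 3 of 3^12, det 4 — not tricolorable
note: |V(-1)| = 4: so not tricolorable, since 3 does not divide 4


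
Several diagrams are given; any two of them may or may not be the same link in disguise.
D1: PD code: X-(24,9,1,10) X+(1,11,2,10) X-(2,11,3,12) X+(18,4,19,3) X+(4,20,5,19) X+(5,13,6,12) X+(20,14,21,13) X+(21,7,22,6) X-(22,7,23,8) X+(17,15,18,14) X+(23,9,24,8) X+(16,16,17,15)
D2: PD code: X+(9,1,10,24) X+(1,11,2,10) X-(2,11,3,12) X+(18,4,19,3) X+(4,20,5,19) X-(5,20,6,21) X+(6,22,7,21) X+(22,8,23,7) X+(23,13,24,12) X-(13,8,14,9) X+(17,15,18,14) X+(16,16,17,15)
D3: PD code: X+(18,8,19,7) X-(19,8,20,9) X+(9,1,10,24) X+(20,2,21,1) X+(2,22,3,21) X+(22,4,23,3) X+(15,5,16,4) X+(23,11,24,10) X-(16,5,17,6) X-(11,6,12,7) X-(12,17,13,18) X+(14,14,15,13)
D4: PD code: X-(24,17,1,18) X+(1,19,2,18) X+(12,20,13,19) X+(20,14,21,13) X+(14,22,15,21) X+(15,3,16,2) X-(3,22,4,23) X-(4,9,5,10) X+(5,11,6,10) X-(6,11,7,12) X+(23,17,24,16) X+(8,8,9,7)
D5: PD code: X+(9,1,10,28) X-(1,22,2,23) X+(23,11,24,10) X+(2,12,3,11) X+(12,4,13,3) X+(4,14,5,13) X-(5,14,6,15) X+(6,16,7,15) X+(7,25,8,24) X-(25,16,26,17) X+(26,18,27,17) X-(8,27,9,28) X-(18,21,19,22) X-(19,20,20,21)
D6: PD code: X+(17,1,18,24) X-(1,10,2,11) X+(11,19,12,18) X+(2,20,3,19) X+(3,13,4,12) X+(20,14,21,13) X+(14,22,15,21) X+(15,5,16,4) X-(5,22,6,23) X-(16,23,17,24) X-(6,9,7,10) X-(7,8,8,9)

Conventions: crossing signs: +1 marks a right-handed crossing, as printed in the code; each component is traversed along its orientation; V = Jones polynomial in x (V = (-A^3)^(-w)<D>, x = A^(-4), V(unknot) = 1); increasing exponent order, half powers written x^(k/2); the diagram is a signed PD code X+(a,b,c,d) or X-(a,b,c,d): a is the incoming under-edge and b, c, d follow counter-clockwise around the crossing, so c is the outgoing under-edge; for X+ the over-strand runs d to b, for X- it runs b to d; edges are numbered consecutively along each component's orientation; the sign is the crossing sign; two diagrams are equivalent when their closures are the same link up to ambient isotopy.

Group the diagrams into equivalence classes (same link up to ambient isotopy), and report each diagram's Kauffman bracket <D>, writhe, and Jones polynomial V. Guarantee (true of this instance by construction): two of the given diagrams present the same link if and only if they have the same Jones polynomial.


grouping into links: {D1} | {D2, D3, D4, D5, D6}
V(D1) = x + x^3 - x^4  (w +6, c 12, <D> = -A^2 + A^6 + A^14)
V(D2) = x - x^2 + 2x^3 - x^4 + x^5 - x^6  [12 crossings, <D> = -A^-6 + A^-2 - A^2 + 2A^6 - A^10 + A^14, w = +6]
D3 (bracket -A^-12 + A^-8 - A^-4 + 2 - A^4 + A^8; 12 crossings at w = +4): V = x - x^2 + 2x^3 - x^4 + x^5 - x^6
V(D4) = x - x^2 + 2x^3 - x^4 + x^5 - x^6  [12 crossings, <D> = -A^-12 + A^-8 - A^-4 + 2 - A^4 + A^8, w = +4]
V(D5) = x - x^2 + 2x^3 - x^4 + x^5 - x^6  [14 crossings, <D> = -A^-18 + A^-14 - A^-10 + 2A^-6 - A^-2 + A^2, w = +2]
V(D6) = x - x^2 + 2x^3 - x^4 + x^5 - x^6  (w +2, c 12, <D> = -A^-18 + A^-14 - A^-10 + 2A^-6 - A^-2 + A^2)
key observation: V(x) takes 2 values over 6 diagrams, fixing the grouping


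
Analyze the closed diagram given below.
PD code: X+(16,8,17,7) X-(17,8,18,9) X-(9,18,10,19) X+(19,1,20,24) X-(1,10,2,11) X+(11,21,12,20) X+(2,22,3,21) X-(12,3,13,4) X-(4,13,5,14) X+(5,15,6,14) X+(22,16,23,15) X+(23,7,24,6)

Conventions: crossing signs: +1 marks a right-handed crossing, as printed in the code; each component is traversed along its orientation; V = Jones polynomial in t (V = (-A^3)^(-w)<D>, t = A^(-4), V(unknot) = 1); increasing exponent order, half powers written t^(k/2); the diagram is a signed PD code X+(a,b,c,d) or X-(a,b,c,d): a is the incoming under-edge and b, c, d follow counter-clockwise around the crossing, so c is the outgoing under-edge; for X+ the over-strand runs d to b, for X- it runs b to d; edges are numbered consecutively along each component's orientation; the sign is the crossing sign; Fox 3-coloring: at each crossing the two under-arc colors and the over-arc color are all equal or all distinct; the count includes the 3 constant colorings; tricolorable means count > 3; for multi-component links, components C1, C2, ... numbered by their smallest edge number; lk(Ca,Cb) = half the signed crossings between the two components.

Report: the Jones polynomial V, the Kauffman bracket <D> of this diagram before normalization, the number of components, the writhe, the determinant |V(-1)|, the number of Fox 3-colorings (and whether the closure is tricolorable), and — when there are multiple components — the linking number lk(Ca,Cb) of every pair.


V = -t^-1 + 2 - t + 2t^2 - t^3 + t^4 - t^5
<D> = -A^-14 + A^-10 - A^-6 + 2A^-2 - A^2 + 2A^6 - A^10 (w = +2)
1 component over 12 crossings, w = +2
9 Fox colorings among 3^12, |V(-1)| = 9: tricolorable
why: the span of V is 6, forcing >= 6 crossings in any diagram


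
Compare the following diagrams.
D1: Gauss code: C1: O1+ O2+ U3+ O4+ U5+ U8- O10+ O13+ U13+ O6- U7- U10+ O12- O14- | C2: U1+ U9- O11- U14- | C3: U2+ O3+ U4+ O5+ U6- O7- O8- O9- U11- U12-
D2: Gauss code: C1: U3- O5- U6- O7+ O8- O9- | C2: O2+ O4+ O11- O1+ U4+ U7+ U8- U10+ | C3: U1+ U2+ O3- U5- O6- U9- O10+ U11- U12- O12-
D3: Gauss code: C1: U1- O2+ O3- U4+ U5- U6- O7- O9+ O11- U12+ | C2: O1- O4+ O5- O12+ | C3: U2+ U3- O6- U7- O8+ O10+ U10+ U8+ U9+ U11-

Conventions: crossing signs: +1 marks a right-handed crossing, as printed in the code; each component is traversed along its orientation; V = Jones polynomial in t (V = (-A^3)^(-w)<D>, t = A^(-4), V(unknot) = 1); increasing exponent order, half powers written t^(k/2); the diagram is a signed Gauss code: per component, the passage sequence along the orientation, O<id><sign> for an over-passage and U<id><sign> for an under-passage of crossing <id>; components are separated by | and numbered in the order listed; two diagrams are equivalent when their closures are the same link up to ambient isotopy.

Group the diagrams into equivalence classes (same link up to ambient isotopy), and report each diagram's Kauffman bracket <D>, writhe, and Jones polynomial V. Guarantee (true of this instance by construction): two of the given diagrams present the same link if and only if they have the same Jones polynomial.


classes: {D1} | {D2} | {D3}
V(D1) = t^-4 - t^-3 + 3t^-2 - 2t^-1 + 4 - 2t + 2t^2 - t^3  [14 crossings, <D> = -A^-12 + 2A^-8 - 2A^-4 + 4 - 2A^4 + 3A^8 - A^12 + A^16, w = 0]
V(D2) = t^-5 - t^-4 + 2t^-3 - t^-2 + 2t^-1 + t  (w -2, c 12, <D> = A^-10 + 2A^-2 - A^2 + 2A^6 - A^10 + A^14)
V(D3) = t^-3 + t^-2 + t^-1 + 1  (w 0, c 12, <D> = 1 + A^4 + A^8 + A^12)
insight: V(t) takes 3 values over 3 diagrams, fixing the grouping


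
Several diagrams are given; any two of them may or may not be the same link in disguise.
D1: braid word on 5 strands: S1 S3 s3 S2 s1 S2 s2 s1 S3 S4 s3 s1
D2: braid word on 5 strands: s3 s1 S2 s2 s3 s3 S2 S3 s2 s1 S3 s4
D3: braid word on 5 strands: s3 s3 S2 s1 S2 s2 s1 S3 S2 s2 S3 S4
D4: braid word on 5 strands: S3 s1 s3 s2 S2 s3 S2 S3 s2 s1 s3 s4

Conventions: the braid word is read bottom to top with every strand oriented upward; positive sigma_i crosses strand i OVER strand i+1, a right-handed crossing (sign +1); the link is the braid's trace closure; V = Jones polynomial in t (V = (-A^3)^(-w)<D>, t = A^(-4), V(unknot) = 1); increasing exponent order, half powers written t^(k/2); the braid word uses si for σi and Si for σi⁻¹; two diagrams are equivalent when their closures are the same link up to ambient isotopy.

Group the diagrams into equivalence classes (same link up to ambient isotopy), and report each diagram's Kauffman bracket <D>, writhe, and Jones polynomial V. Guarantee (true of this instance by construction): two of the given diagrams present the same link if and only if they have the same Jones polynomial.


grouping into links: {D1, D3} | {D2, D4}
V(D1) = 1 + t + t^2 + t^3  (w 0, c 12, <D> = A^-12 + A^-8 + A^-4 + 1)
V(D2) = t + 2t^3 + t^5  [12 crossings, <D> = A^-8 + 2 + A^8, w = +4]
V(D3) = 1 + t + t^2 + t^3  (w 0, c 12, <D> = A^-12 + A^-8 + A^-4 + 1)
V(D4) = t + 2t^3 + t^5  (w +4, c 12, <D> = A^-8 + 2 + A^8)
why: V(t) takes 2 values over 4 diagrams, fixing the grouping


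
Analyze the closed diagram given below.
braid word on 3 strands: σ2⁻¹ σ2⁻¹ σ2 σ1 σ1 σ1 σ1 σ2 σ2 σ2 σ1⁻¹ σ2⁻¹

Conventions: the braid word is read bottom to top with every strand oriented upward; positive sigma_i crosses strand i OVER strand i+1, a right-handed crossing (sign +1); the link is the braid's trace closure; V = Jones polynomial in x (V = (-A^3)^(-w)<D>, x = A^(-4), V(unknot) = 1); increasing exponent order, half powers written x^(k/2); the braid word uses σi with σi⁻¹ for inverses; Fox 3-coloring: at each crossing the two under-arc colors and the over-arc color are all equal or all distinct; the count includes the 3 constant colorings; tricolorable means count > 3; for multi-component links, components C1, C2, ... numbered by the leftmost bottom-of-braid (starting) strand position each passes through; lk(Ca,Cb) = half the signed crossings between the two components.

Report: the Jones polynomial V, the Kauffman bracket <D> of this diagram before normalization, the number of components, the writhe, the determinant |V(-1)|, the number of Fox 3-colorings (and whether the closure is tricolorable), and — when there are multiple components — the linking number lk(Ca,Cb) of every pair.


V(x) = 1 - x + 3x^2 - 3x^3 + 3x^4 - 4x^5 + 3x^6 - 2x^7 + x^8
bracket: A^-20 - 2A^-16 + 3A^-12 - 4A^-8 + 3A^-4 - 3 + 3A^4 - A^8 + A^12, w = +4
1 component, writhe +4, over 12 crossings
det 21, colorings 9 of 3^12 — tricolorable
observation: w = +4 shifts under R1 moves; the (-A^3)^(-4) factor cancels that in V


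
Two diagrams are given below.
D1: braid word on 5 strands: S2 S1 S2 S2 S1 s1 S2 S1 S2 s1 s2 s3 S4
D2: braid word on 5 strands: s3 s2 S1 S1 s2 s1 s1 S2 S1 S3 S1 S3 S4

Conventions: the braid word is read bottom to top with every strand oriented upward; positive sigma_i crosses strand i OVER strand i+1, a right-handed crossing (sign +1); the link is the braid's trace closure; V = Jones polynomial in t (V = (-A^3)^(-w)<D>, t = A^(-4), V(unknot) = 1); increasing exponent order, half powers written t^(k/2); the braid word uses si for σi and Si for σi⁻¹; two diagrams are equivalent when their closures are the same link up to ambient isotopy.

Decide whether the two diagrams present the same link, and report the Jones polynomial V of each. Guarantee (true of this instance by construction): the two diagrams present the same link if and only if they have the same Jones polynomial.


same link: no
V(D1) = -t^(-11/2) + t^(-9/2) - t^(-7/2) - t^(-3/2)  [13 crossings, <D> = A^-9 + A^-1 - A^3 + A^7, w = -5]
V(D2) = -t^(-9/2) + 2t^(-7/2) - 3t^(-5/2) + 3t^(-3/2) - 4t^(-1/2) + 2t^(1/2) - 2t^(3/2) + t^(5/2)  [13 crossings, <D> = -A^-19 + 2A^-15 - 2A^-11 + 4A^-7 - 3A^-3 + 3A - 2A^5 + A^9, w = -3]
insight: V(t) takes 2 values over 2 diagrams, fixing the grouping


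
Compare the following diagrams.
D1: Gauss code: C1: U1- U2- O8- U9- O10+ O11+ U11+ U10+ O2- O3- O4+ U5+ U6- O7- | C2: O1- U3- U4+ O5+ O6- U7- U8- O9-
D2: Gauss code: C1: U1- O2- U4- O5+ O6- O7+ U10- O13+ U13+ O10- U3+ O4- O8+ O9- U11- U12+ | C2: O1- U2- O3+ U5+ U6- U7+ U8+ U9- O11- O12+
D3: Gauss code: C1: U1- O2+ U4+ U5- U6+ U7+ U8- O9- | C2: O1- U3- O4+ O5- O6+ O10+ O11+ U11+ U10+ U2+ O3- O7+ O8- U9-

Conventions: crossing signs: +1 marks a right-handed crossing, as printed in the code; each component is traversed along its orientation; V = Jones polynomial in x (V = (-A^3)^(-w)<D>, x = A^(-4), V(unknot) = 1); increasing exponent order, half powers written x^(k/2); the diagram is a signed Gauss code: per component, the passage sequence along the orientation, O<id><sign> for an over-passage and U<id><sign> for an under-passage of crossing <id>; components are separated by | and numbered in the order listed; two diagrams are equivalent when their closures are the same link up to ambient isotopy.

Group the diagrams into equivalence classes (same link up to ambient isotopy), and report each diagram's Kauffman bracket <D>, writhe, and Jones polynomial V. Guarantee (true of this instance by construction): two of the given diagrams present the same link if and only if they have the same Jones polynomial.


equivalence classes: {D1} | {D2, D3}
D1 (bracket A^-3 + A^5 - A^9 + A^13; 11 crossings at w = -3): V = -x^(-11/2) + x^(-9/2) - x^(-7/2) - x^(-3/2)
D2 (bracket A^-9 - A^-5 + 2A^-1 - A^3 + 2A^7 - A^11; 13 crossings at w = -1): V = x^(-7/2) - 2x^(-5/2) + x^(-3/2) - 2x^(-1/2) + x^(1/2) - x^(3/2)
D3 (bracket A^-3 - A + 2A^5 - A^9 + 2A^13 - A^17; 11 crossings at w = +1): V = x^(-7/2) - 2x^(-5/2) + x^(-3/2) - 2x^(-1/2) + x^(1/2) - x^(3/2)
key observation: V(x) takes 2 values over 3 diagrams, fixing the grouping


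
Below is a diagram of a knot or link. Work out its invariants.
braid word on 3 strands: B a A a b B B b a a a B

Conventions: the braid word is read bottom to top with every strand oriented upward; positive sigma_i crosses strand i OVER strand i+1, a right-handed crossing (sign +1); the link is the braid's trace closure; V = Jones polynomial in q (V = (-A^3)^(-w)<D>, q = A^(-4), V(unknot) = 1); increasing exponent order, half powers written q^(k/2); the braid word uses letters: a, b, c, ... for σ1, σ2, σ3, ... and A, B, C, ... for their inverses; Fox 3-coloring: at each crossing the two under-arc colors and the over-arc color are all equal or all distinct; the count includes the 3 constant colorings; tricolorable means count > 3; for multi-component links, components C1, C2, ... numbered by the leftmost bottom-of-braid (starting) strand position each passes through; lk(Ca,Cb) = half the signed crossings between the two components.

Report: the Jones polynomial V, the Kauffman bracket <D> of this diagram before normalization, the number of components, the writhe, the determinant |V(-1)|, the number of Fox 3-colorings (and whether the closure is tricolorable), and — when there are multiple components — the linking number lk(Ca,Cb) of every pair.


V(q) = q^-1 + 2q - q^2 + 2q^3 - q^4 + q^5
bracket: A^-14 - A^-10 + 2A^-6 - A^-2 + 2A^2 + A^10, w = +2
3 components, writhe +2, over 12 crossings
lk(C1,C2) = 0
linking number lk(C1,C3) = +2
lk(C2,C3): -1
det 8, colorings 3 of 3^12 — not tricolorable
observation: w = +2 shifts under R1 moves; the (-A^3)^(-2) factor cancels that in V


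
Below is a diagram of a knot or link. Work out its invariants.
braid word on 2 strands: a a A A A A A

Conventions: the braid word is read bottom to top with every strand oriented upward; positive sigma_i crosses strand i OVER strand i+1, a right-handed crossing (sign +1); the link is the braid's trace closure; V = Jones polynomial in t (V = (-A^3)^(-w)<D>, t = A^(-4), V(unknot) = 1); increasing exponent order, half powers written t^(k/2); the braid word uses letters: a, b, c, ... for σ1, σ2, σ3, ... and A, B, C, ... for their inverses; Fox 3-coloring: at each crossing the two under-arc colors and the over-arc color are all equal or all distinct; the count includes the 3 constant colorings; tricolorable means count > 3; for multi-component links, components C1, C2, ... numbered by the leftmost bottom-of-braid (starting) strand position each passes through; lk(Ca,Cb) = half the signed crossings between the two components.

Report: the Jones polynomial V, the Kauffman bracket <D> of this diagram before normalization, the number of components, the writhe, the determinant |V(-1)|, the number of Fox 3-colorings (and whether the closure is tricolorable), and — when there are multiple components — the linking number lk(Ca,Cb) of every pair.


V(t) = -t^-4 + t^-3 + t^-1
bracket: -A^-5 - A^3 + A^7, w = -3
1 component, writhe -3, over 7 crossings
det 3, colorings 9 of 3^7 — tricolorable
observation: det 3 = |V(-1)|; divisible by 3, so tricolorable


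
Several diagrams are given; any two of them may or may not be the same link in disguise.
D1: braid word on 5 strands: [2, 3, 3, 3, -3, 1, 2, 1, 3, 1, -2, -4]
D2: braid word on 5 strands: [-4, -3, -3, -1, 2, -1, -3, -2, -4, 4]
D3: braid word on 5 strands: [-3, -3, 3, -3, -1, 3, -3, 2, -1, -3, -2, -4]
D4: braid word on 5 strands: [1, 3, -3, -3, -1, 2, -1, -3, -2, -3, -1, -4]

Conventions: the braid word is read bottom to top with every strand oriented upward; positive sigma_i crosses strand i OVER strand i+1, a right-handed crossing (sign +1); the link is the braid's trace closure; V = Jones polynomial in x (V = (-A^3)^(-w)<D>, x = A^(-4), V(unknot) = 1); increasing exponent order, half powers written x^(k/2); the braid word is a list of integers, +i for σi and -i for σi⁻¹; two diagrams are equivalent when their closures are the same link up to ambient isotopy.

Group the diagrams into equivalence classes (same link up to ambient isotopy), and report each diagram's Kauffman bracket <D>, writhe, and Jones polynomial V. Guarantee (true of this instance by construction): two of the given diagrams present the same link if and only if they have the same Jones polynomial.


equivalence classes: {D1} | {D2, D3, D4}
D1 (bracket A^-14 - 2A^-10 + A^-6 - 2A^-2 + 2A^2 + A^10; 12 crossings at w = +6): V = x^2 + 2x^4 - 2x^5 + x^6 - 2x^7 + x^8
V(D2) = -x^-6 + x^-5 - x^-4 + 2x^-3 - x^-2 + x^-1  [10 crossings, <D> = A^-14 - A^-10 + 2A^-6 - A^-2 + A^2 - A^6, w = -6]
V(D3) = -x^-6 + x^-5 - x^-4 + 2x^-3 - x^-2 + x^-1  (w -6, c 12, <D> = A^-14 - A^-10 + 2A^-6 - A^-2 + A^2 - A^6)
D4 (bracket A^-14 - A^-10 + 2A^-6 - A^-2 + A^2 - A^6; 12 crossings at w = -6): V = -x^-6 + x^-5 - x^-4 + 2x^-3 - x^-2 + x^-1
observation: 2 classes among 4 diagrams; unequal V(x) rules out equality


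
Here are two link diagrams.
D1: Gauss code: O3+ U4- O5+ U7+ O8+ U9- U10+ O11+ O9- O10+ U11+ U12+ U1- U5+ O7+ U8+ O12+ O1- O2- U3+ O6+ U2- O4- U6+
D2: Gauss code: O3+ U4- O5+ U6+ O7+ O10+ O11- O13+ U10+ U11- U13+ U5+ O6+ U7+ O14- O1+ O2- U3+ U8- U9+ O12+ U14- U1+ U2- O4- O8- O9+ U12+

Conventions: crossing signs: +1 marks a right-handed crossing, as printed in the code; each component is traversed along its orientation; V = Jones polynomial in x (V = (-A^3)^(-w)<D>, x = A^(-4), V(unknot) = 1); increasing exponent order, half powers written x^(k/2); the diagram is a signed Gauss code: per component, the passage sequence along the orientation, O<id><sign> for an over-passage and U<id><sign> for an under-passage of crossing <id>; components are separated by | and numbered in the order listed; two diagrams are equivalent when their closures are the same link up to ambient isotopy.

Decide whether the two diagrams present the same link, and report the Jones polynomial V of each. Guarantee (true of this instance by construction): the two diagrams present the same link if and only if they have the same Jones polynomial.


equivalent: yes
D1 (bracket -A^-12 + 2A^-8 - 2A^-4 + 3 - 3A^4 + 2A^8 - A^12 + A^16; 12 crossings at w = +4): V = x^-1 - 1 + 2x - 3x^2 + 3x^3 - 2x^4 + 2x^5 - x^6
V(D2) = x^-1 - 1 + 2x - 3x^2 + 3x^3 - 2x^4 + 2x^5 - x^6  (w +4, c 14, <D> = -A^-12 + 2A^-8 - 2A^-4 + 3 - 3A^4 + 2A^8 - A^12 + A^16)
key observation: Reidemeister moves carry D1 (12 crossings) to D2 (14)


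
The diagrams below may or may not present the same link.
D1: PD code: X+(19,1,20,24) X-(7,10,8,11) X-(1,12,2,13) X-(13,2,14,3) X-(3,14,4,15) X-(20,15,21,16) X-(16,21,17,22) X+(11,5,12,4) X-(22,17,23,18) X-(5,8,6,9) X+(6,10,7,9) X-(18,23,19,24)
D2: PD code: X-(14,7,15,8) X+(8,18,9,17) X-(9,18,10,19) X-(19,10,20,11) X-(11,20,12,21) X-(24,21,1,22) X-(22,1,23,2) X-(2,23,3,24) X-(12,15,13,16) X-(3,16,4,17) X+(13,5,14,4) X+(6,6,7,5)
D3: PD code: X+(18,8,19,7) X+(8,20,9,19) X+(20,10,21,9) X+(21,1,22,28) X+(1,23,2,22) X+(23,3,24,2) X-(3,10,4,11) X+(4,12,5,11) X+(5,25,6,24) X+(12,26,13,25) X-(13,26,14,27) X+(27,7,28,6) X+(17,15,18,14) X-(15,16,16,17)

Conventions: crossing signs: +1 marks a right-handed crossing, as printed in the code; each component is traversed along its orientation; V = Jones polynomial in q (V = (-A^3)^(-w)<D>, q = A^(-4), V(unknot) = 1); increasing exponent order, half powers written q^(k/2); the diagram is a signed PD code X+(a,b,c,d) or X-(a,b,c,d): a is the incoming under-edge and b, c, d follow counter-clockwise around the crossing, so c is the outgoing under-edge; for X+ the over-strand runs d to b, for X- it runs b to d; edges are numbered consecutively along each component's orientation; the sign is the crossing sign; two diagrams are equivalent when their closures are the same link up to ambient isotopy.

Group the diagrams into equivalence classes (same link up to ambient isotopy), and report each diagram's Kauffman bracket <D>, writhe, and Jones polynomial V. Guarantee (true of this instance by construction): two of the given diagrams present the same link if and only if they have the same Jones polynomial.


equivalence classes: {D1, D2} | {D3}
D1 (bracket A^-10 + 2A^-2 - 2A^2 + A^6 - 2A^10 + A^14; 12 crossings at w = -6): V = q^-8 - 2q^-7 + q^-6 - 2q^-5 + 2q^-4 + q^-2
D2 (bracket A^-10 + 2A^-2 - 2A^2 + A^6 - 2A^10 + A^14; 12 crossings at w = -6): V = q^-8 - 2q^-7 + q^-6 - 2q^-5 + 2q^-4 + q^-2
V(D3) = q^3 + 2q^5 - 2q^6 + 2q^7 - 3q^8 + 2q^9 - 2q^10 + q^11  (w +8, c 14, <D> = A^-20 - 2A^-16 + 2A^-12 - 3A^-8 + 2A^-4 - 2 + 2A^4 + A^12)
observation: 2 classes among 3 diagrams; unequal V(q) rules out equality


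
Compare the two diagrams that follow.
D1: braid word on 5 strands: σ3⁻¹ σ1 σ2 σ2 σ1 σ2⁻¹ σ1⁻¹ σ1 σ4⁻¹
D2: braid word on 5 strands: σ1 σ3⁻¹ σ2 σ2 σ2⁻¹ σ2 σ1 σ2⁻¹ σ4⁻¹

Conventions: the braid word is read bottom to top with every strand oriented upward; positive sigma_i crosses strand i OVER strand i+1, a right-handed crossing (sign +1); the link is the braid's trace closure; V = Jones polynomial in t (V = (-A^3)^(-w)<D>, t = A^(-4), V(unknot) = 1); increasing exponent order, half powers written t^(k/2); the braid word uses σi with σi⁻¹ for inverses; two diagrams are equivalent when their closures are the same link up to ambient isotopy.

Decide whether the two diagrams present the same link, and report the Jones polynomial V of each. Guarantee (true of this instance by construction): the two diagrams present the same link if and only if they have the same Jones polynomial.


equivalent: yes
D1 (bracket A^-15 + A^-7 - A^-3 + A; 9 crossings at w = +1): V = -t^(1/2) + t^(3/2) - t^(5/2) - t^(9/2)
D2 (bracket A^-15 + A^-7 - A^-3 + A; 9 crossings at w = +1): V = -t^(1/2) + t^(3/2) - t^(5/2) - t^(9/2)
key observation: one V(t) for all 2 diagrams — one class (guaranteed)


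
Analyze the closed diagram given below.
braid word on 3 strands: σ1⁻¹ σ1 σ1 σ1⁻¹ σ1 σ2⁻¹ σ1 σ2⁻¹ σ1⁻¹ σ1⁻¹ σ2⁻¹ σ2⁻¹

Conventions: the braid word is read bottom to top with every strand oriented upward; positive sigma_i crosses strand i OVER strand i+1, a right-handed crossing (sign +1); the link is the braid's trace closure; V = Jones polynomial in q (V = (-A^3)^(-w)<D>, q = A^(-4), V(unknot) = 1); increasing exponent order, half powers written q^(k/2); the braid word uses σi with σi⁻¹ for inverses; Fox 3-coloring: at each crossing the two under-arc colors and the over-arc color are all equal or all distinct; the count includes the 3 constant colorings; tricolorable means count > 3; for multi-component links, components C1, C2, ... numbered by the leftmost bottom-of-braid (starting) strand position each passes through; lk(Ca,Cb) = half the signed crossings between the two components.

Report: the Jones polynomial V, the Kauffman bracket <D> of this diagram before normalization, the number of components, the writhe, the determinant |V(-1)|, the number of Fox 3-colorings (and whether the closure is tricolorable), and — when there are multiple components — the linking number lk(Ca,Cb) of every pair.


V(q) = q^-7 - 2q^-6 + 2q^-5 - 3q^-4 + 3q^-3 - 2q^-2 + 2q^-1
bracket: 2A^-8 - 2A^-4 + 3 - 3A^4 + 2A^8 - 2A^12 + A^16, w = -4
1 component, writhe -4, over 12 crossings
det 15, colorings 9 of 3^12 — tricolorable
observation: w = -4 (over 12 crossings) is diagram-only; (-A^3)^(4) removes it from V


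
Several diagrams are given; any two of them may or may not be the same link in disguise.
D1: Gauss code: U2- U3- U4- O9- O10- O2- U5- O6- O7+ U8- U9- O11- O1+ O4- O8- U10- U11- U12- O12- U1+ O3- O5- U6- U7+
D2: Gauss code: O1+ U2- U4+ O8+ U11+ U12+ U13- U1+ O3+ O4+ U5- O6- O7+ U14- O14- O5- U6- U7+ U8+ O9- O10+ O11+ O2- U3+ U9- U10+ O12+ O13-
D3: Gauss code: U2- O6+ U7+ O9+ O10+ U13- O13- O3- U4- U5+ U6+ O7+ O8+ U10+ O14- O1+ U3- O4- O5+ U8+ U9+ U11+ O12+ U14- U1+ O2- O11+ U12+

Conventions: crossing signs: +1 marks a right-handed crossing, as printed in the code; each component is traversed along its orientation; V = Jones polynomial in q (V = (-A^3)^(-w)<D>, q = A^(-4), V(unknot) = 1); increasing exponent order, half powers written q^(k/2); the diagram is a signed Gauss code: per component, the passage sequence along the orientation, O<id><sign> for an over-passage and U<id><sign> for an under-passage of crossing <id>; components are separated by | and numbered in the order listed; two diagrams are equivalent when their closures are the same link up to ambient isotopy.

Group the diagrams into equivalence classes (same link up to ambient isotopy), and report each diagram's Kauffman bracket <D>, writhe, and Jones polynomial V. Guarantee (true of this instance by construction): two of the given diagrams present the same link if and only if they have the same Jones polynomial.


equivalence classes: {D1} | {D2} | {D3}
D1 (bracket A^-16 + A^-8 - A^-4 + 1 - A^4; 12 crossings at w = -8): V = -q^-7 + q^-6 - q^-5 + q^-4 + q^-2
V(D2) = q - q^2 + 2q^3 - q^4 + q^5 - q^6  (w +2, c 14, <D> = -A^-18 + A^-14 - A^-10 + 2A^-6 - A^-2 + A^2)
D3 (bracket -A^-4 + 1 + A^8; 14 crossings at w = +4): V = q + q^3 - q^4
key observation: 3 values of V(q) split the 3 diagrams


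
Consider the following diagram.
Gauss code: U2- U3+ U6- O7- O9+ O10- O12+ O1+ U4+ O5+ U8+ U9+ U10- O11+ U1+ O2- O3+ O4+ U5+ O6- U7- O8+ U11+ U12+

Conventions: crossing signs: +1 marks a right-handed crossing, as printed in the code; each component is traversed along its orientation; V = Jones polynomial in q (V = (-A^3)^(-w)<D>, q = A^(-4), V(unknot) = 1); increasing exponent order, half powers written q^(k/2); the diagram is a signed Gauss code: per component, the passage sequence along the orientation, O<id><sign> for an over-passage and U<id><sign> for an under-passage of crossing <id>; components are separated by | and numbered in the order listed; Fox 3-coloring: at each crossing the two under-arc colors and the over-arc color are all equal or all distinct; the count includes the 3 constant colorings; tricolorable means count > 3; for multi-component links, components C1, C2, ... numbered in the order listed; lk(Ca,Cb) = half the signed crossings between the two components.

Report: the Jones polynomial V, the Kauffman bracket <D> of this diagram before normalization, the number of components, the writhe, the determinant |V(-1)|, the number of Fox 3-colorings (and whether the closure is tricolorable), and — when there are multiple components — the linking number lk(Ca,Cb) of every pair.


Jones polynomial: V(q) = q - q^2 + 2q^3 - q^4 + q^5 - q^6
<D> = -A^-12 + A^-8 - A^-4 + 2 - A^4 + A^8; writhe +4
components 1, writhe +4 (12 crossings)
3-colorings: 3 of 3^12, det 7 — not tricolorable
note: the span of V is 5, forcing >= 5 crossings in any diagram


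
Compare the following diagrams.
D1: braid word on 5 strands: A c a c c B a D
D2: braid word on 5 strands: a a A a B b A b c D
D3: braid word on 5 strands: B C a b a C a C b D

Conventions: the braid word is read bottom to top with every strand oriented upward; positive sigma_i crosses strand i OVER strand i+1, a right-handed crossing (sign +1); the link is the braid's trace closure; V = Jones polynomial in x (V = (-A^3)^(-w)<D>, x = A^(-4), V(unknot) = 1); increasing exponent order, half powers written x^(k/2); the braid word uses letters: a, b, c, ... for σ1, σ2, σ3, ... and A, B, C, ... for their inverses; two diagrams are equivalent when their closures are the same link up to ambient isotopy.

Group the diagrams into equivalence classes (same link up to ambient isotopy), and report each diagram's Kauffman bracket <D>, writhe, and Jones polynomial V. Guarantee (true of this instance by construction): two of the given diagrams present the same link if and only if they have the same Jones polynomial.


equivalence classes: {D1} | {D2} | {D3}
D1 (bracket -A^-10 + A^-6 + A^2; 8 crossings at w = +2): V = x + x^3 - x^4
D2 (bracket A^6; 10 crossings at w = +2): V = 1
D3 (bracket -A^-12 + A^-8 - A^-4 + 3 - A^4 + A^8 - A^12; 10 crossings at w = 0): V = -x^-3 + x^-2 - x^-1 + 3 - x + x^2 - x^3
key observation: V(x) takes 3 values over 3 diagrams, fixing the grouping


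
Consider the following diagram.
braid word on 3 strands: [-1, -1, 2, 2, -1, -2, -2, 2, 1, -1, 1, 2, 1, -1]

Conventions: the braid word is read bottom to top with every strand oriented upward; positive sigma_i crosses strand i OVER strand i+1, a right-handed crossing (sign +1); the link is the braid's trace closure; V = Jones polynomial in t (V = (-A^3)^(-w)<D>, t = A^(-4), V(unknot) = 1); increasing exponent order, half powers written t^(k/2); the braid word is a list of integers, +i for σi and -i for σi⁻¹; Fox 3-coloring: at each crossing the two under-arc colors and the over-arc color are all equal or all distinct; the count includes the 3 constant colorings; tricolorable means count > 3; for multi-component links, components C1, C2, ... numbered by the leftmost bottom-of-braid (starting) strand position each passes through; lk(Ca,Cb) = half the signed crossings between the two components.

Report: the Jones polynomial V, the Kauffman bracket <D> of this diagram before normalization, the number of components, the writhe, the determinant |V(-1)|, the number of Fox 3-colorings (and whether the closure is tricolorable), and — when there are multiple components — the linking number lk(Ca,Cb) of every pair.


V(t) = -t^-3 + t^-2 - t^-1 + 3 - t + t^2 - t^3
bracket: -A^-12 + A^-8 - A^-4 + 3 - A^4 + A^8 - A^12, w = 0
1 component, writhe 0, over 14 crossings
det 9, colorings 27 of 3^14 — tricolorable
observation: |V(-1)| = 9: so tricolorable, since 3 divides 9


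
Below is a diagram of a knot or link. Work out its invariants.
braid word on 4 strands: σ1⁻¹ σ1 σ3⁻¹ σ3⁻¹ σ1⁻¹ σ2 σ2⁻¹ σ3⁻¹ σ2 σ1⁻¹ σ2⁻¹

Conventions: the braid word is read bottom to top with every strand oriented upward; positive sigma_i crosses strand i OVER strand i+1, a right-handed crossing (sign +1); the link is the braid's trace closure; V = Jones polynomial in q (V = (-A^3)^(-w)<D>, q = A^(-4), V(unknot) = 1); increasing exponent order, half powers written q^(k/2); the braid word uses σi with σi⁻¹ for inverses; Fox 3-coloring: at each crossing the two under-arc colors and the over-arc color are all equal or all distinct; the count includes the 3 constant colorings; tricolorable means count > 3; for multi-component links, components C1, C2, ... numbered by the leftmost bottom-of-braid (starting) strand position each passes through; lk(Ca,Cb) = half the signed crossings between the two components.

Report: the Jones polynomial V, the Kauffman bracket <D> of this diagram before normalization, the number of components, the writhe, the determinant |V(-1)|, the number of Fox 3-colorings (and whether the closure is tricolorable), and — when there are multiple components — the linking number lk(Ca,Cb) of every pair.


Jones polynomial: V(q) = -q^-4 + q^-3 + q^-1
<D> = -A^-11 - A^-3 + A; writhe -5
components 1, writhe -5 (11 crossings)
3-colorings: 9 of 3^11, det 3 — tricolorable
note: free reduction leaves σ3⁻¹ σ3⁻¹ σ1⁻¹ σ3⁻¹ σ2 σ1⁻¹ σ2⁻¹ of the original 11 letters
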